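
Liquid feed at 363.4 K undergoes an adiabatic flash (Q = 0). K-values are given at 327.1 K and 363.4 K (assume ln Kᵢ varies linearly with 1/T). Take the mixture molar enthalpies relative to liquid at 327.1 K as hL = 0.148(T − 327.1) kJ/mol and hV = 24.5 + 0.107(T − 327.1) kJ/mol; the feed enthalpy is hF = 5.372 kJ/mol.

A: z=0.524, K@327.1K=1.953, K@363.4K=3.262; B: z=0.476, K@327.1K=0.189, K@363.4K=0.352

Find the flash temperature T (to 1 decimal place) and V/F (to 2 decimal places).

T = 330.2 K, V/F = 0.20

Adiabatic flash: solve Rachford–Rice at each trial T, then check hF = ψ·hV(T) + (1−ψ)·hL(T).
  T = 327.1 K: K = (1.953, 0.189), RR gives ψ = 0.147, H_out = 3.593 kJ/mol
  T = 363.4 K: K = (3.262, 0.352), RR gives ψ = 0.598, H_out = 19.138 kJ/mol
  T = 345.2 K: K = (2.556, 0.262), RR gives ψ = 0.404, H_out = 12.281 kJ/mol
  T = 336.1 K: K = (2.241, 0.223), RR gives ψ = 0.291, H_out = 8.355 kJ/mol
  T = 331.6 K: K = (2.094, 0.206), RR gives ψ = 0.225, H_out = 6.126 kJ/mol
  T = 329.4 K: K = (2.024, 0.197), RR gives ψ = 0.188, H_out = 4.933 kJ/mol
Linear interpolation between T = 329.4 (H_out = 4.933) and T = 331.6 (H_out = 6.126) on hF = 5.372 gives T ≈ 330.2 K, at which ψ = 0.20.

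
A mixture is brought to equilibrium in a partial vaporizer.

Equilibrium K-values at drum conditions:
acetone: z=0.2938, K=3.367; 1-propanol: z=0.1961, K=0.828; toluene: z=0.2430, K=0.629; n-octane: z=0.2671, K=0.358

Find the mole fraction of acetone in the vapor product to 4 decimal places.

Rachford–Rice: g(ψ) = Σ zᵢ(Kᵢ−1)/(1+ψ(Kᵢ−1)) = 0.
Feasibility: ΣzᵢKᵢ = 1.4001, Σzᵢ/Kᵢ = 1.4565 — both > 1, two phases present.
Newton–Raphson from ψ = 0.5:
  ψ = 0.5000: g = -0.08164, g' = -0.6414 → ψ = 0.3727
  ψ = 0.3727: g = 0.00340, g' = -0.7065 → ψ = 0.3775
Converged at ψ = 0.3775.
Compositions from xᵢ = zᵢ/(1+ψ(Kᵢ−1)), yᵢ = Kᵢxᵢ:
  acetone: x = 0.1552, y = 0.5224
  1-propanol: x = 0.2097, y = 0.1736
  toluene: x = 0.2826, y = 0.1777
  n-octane: x = 0.3525, y = 0.1262

y_acetone = 0.5224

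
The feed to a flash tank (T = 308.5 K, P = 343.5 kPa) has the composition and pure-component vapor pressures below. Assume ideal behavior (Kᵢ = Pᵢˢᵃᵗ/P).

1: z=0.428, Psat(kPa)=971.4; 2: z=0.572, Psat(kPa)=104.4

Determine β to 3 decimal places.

β = 0.302

Raoult's law: Kᵢ = Pᵢˢᵃᵗ/P = Pᵢˢᵃᵗ/343.5.
  K_1 = 971.4/343.5 = 2.82795, K_2 = 104.4/343.5 = 0.30393
Rachford–Rice: g(β) = Σ zᵢ(Kᵢ−1)/(1+β(Kᵢ−1)) = 0.
Check two-phase: ΣzᵢKᵢ = 1.384 > 1 and Σzᵢ/Kᵢ = 2.033 > 1, so g(0) = 0.384 > 0 and g(1) = -1.033 < 0.
Iterate (Newton) starting at β = 0.31:
  β = 0.310: g = -0.0083, g' = -1.033 → β = 0.302
Converged at β = 0.302.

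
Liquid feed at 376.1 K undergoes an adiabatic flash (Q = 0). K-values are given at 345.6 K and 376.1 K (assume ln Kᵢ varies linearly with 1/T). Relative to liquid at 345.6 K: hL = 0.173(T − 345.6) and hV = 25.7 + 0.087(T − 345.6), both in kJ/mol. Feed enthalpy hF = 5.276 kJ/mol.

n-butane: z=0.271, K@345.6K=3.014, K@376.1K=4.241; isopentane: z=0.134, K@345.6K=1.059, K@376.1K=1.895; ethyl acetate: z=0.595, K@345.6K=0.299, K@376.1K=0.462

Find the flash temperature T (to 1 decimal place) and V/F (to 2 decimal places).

Adiabatic flash: solve Rachford–Rice at each trial T, then check hF = ψ·hV(T) + (1−ψ)·hL(T).
  T = 345.6 K: K = (3.014, 1.059, 0.299), RR gives ψ = 0.113, H_out = 2.892 kJ/mol
  T = 376.1 K: K = (4.241, 1.895, 0.462), RR gives ψ = 0.475, H_out = 16.239 kJ/mol
  T = 360.9 K: K = (3.603, 1.436, 0.375), RR gives ψ = 0.290, H_out = 9.717 kJ/mol
  T = 353.2 K: K = (3.300, 1.236, 0.336), RR gives ψ = 0.201, H_out = 6.353 kJ/mol
  T = 349.4 K: K = (3.155, 1.145, 0.317), RR gives ψ = 0.157, H_out = 4.645 kJ/mol
  T = 351.3 K: K = (3.227, 1.190, 0.326), RR gives ψ = 0.179, H_out = 5.504 kJ/mol
Linear interpolation between T = 349.4 (H_out = 4.645) and T = 351.3 (H_out = 5.504) on hF = 5.276 gives T ≈ 350.8 K, at which ψ = 0.17.

T = 350.8 K, V/F = 0.17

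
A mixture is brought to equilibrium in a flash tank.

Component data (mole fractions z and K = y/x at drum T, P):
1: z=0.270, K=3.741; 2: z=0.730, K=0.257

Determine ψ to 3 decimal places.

ψ = 0.097

Material balance + equilibrium reduce to Σ zᵢ(Kᵢ−1)/(1+ψ(Kᵢ−1)) = 0.
g(0) = ΣzᵢKᵢ − 1 = 0.198 and g(1) = 1 − Σzᵢ/Kᵢ = -1.913, so a root lies in (0, 1).
Binary case is linear: z₁(K₁−1)(1+ψ(K₂−1)) + z₂(K₂−1)(1+ψ(K₁−1)) = 0
⇒ ψ = [z₁(K₁−1)+z₂(K₂−1)] / [−(K₁−1)(K₂−1)] = 0.1977/2.0366 = 0.097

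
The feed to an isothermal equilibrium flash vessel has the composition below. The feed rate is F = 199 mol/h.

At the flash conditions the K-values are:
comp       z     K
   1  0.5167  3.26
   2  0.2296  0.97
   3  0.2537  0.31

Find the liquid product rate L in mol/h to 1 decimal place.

Iterate (Newton) starting at ψ = 0.5:
  ψ = 0.5000: g = 0.27399, g' = -0.8634 → ψ = 0.8173
  ψ = 0.8173: g = 0.00163, g' = -0.9610 → ψ = 0.8190
Converged at ψ = 0.8190.
Then V = ψ·F = 0.8190·199 = 163.0 mol/h and L = F − V = 36.0 mol/h.

L = 36.0 mol/h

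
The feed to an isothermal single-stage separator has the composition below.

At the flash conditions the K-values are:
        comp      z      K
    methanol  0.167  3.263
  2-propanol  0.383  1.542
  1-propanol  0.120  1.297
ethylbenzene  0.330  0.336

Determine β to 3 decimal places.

Material balance + equilibrium reduce to Σ zᵢ(Kᵢ−1)/(1+β(Kᵢ−1)) = 0.
Check two-phase: ΣzᵢKᵢ = 1.402 > 1 and Σzᵢ/Kᵢ = 1.374 > 1, so g(0) = 0.402 > 0 and g(1) = -0.374 < 0.
Newton iteration, β⁰ = 0.5:
  β = 0.500: g = 0.0436, g' = -0.592 → β = 0.574
  β = 0.574: g = -0.0007, g' = -0.615 → β = 0.573
Converged at β = 0.573.

β = 0.573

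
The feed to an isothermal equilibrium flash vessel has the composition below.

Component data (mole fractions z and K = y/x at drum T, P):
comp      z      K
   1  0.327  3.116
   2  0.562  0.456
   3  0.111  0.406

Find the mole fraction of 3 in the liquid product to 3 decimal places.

Iterate (Newton) starting at V/F = 0.65:
  V/F = 0.650: g = -0.2891, g' = -0.761 → V/F = 0.270
  V/F = 0.270: g = 0.0031, g' = -0.877 → V/F = 0.274
Converged at V/F = 0.274.
Compositions from xᵢ = zᵢ/(1+V/F(Kᵢ−1)), yᵢ = Kᵢxᵢ:
  1: x = 0.207, y = 0.645
  2: x = 0.660, y = 0.301
  3: x = 0.133, y = 0.054

x_3 = 0.133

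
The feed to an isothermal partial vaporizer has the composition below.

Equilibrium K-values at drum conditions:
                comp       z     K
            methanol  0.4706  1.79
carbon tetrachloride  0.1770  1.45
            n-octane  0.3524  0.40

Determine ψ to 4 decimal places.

ψ = 0.5665

Material balance + equilibrium reduce to Σ zᵢ(Kᵢ−1)/(1+ψ(Kᵢ−1)) = 0.
g(0) = ΣzᵢKᵢ − 1 = 0.2400 and g(1) = 1 − Σzᵢ/Kᵢ = -0.2660, so a root lies in (0, 1).
Iterate (Newton) starting at ψ = 0.64:
  ψ = 0.6400: g = -0.03448, g' = -0.4855 → ψ = 0.5690
  ψ = 0.5690: g = -0.00114, g' = -0.4550 → ψ = 0.5665
Converged at ψ = 0.5665.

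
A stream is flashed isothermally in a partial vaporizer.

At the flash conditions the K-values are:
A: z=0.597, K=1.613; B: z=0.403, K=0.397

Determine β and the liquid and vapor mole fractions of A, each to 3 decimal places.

Material balance + equilibrium reduce to Σ zᵢ(Kᵢ−1)/(1+β(Kᵢ−1)) = 0.
Feasibility: ΣzᵢKᵢ = 1.123, Σzᵢ/Kᵢ = 1.385 — both > 1, two phases present.
Binary case is linear: z₁(K₁−1)(1+β(K₂−1)) + z₂(K₂−1)(1+β(K₁−1)) = 0
⇒ β = [z₁(K₁−1)+z₂(K₂−1)] / [−(K₁−1)(K₂−1)] = 0.1230/0.3696 = 0.333
Compositions from xᵢ = zᵢ/(1+β(Kᵢ−1)), yᵢ = Kᵢxᵢ:
  A: x = 0.496, y = 0.800
  B: x = 0.504, y = 0.200

β = 0.333, x_A = 0.496, y_A = 0.800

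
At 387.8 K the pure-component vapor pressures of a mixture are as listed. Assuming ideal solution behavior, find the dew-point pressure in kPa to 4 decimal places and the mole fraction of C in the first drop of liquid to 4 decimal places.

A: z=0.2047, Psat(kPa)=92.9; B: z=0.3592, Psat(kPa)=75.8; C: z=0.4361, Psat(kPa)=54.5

Pdew = 66.9162 kPa, x_C = 0.5355

At the dew point ψ → 1, so Σzᵢ/Kᵢ = 1 with Kᵢ = Pᵢˢᵃᵗ/P ⇒ 1/P = Σzᵢ/Pᵢˢᵃᵗ.
1/P = 0.2047/92.9 + 0.3592/75.8 + 0.4361/54.5 = 0.0149441 ⇒ P = 66.9162 kPa
xᵢ = zᵢP/Pᵢˢᵃᵗ ⇒ x_C = 0.4361·66.9162/54.5 = 0.5355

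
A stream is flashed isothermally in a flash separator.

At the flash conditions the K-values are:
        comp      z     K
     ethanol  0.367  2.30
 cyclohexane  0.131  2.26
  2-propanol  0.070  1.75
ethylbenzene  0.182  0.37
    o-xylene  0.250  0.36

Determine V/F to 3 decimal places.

Material balance + equilibrium reduce to Σ zᵢ(Kᵢ−1)/(1+V/F(Kᵢ−1)) = 0.
g(0) = ΣzᵢKᵢ − 1 = 0.420 and g(1) = 1 − Σzᵢ/Kᵢ = -0.444, so a root lies in (0, 1).
Iterate (Newton) starting at V/F = 0.68:
  V/F = 0.680: g = -0.1070, g' = -0.794 → V/F = 0.545
  V/F = 0.545: g = -0.0062, g' = -0.715 → V/F = 0.537
Converged at V/F = 0.537.

V/F = 0.537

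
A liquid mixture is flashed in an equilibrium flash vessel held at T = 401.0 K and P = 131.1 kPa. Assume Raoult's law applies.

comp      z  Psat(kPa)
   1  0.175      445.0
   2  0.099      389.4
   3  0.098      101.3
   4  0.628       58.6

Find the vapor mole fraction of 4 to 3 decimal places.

y_4 = 0.318

Raoult's law: Kᵢ = Pᵢˢᵃᵗ/P = Pᵢˢᵃᵗ/131.1.
  K_1 = 445.0/131.1 = 3.39436, K_2 = 389.4/131.1 = 2.97025, K_3 = 101.3/131.1 = 0.77269, K_4 = 58.6/131.1 = 0.44699
Let ψ = V/F and solve Σ zᵢ(Kᵢ−1)/(1+ψ(Kᵢ−1)) = 0.
Feasibility: ΣzᵢKᵢ = 1.244, Σzᵢ/Kᵢ = 1.617 — both > 1, two phases present.
Newton–Raphson from ψ = 0.53:
  ψ = 0.530: g = -0.2365, g' = -0.678 → ψ = 0.181
  ψ = 0.181: g = 0.0270, g' = -0.940 → ψ = 0.210
  ψ = 0.210: g = 0.0008, g' = -0.888 → ψ = 0.211
Converged at ψ = 0.211.
Compositions from xᵢ = zᵢ/(1+ψ(Kᵢ−1)), yᵢ = Kᵢxᵢ:
  1: x = 0.116, y = 0.395
  2: x = 0.070, y = 0.208
  3: x = 0.103, y = 0.080
  4: x = 0.711, y = 0.318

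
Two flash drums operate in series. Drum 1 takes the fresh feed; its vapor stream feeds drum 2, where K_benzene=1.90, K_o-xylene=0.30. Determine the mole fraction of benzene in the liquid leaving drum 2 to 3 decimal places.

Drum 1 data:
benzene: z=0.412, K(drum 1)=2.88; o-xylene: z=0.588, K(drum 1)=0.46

Drum 1:
Let ψ₁ = V/F and solve Σ zᵢ(Kᵢ−1)/(1+ψ₁(Kᵢ−1)) = 0.
g(0) = ΣzᵢKᵢ − 1 = 0.457 and g(1) = 1 − Σzᵢ/Kᵢ = -0.421, so a root lies in (0, 1).
Newton iteration, ψ₁⁰ = 0.66:
  ψ₁ = 0.660: g = -0.1477, g' = -0.704 → ψ₁ = 0.450
Converged at ψ₁ = 0.450.
Drum-1 compositions:
  benzene: x = 0.223, y = 0.643
  o-xylene: x = 0.777, y = 0.357
Drum-2 feed = drum-1 vapor: z₂ = (0.6426, 0.3574).
Drum 2:
Material balance + equilibrium reduce to Σ zᵢ(Kᵢ−1)/(1+ψ₂(Kᵢ−1)) = 0.
Check two-phase: ΣzᵢKᵢ = 1.328 > 1 and Σzᵢ/Kᵢ = 1.529 > 1, so g(0) = 0.328 > 0 and g(1) = -0.529 < 0.
Binary case is linear: z₁(K₁−1)(1+ψ₂(K₂−1)) + z₂(K₂−1)(1+ψ₂(K₁−1)) = 0
⇒ ψ₂ = [z₁(K₁−1)+z₂(K₂−1)] / [−(K₁−1)(K₂−1)] = 0.3282/0.6300 = 0.521
  benzene: x = 0.438, y = 0.831
  o-xylene: x = 0.562, y = 0.169

x_benzene (drum 2) = 0.438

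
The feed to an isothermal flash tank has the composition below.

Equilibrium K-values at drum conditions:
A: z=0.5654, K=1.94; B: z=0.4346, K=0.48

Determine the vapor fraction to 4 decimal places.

Rachford–Rice: g(ψ) = Σ zᵢ(Kᵢ−1)/(1+ψ(Kᵢ−1)) = 0.
g(0) = ΣzᵢKᵢ − 1 = 0.3055 and g(1) = 1 − Σzᵢ/Kᵢ = -0.1969, so a root lies in (0, 1).
Binary case is linear: z₁(K₁−1)(1+ψ(K₂−1)) + z₂(K₂−1)(1+ψ(K₁−1)) = 0
⇒ ψ = [z₁(K₁−1)+z₂(K₂−1)] / [−(K₁−1)(K₂−1)] = 0.30548/0.48880 = 0.6250

ψ = 0.6250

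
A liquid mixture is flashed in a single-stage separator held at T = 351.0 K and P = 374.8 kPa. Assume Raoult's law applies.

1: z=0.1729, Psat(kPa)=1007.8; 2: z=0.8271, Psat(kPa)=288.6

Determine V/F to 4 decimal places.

V/F = 0.2620

Raoult's law: Kᵢ = Pᵢˢᵃᵗ/P = Pᵢˢᵃᵗ/374.8.
  K_1 = 1007.8/374.8 = 2.688901, K_2 = 288.6/374.8 = 0.770011
Rachford–Rice: g(V/F) = Σ zᵢ(Kᵢ−1)/(1+V/F(Kᵢ−1)) = 0.
g(0) = ΣzᵢKᵢ − 1 = 0.1018 and g(1) = 1 − Σzᵢ/Kᵢ = -0.1384, so a root lies in (0, 1).
Newton iteration, V/F⁰ = 0.5:
  V/F = 0.5000: g = -0.05662, g' = -0.2008 → V/F = 0.2180
  V/F = 0.2180: g = 0.01315, g' = -0.3119 → V/F = 0.2602
  V/F = 0.2602: g = 0.00053, g' = -0.2875 → V/F = 0.2620
Converged at V/F = 0.2620.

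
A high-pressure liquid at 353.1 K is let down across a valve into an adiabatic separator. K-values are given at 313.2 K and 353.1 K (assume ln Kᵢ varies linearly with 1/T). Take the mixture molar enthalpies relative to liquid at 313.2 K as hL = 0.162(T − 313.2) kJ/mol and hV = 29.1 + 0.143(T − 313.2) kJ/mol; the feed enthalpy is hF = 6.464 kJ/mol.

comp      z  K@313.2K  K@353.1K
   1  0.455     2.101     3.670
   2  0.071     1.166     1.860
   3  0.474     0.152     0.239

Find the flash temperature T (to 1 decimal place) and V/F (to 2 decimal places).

T = 317.9 K, V/F = 0.20

Adiabatic flash: solve Rachford–Rice at each trial T, then check hF = ψ·hV(T) + (1−ψ)·hL(T).
  T = 313.2 K: K = (2.101, 1.166, 0.152), RR gives ψ = 0.128, H_out = 3.715 kJ/mol
  T = 353.1 K: K = (3.670, 1.860, 0.239), RR gives ψ = 0.486, H_out = 20.225 kJ/mol
  T = 333.1 K: K = (2.822, 1.493, 0.193), RR gives ψ = 0.353, H_out = 13.349 kJ/mol
  T = 323.1 K: K = (2.444, 1.323, 0.172), RR gives ψ = 0.259, H_out = 9.082 kJ/mol
  T = 318.1 K: K = (2.267, 1.243, 0.162), RR gives ψ = 0.199, H_out = 6.563 kJ/mol
  T = 315.6 K: K = (2.181, 1.203, 0.157), RR gives ψ = 0.164, H_out = 5.166 kJ/mol
  T = 316.9 K: K = (2.226, 1.224, 0.159), RR gives ψ = 0.183, H_out = 5.905 kJ/mol
Linear interpolation between T = 316.9 (H_out = 5.905) and T = 318.1 (H_out = 6.563) on hF = 6.464 gives T ≈ 317.9 K, at which ψ = 0.20.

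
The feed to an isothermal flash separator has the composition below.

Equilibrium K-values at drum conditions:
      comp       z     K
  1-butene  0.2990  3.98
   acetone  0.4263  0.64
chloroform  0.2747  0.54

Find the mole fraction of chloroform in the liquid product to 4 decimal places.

Material balance + equilibrium reduce to Σ zᵢ(Kᵢ−1)/(1+ψ(Kᵢ−1)) = 0.
Check two-phase: ΣzᵢKᵢ = 1.6112 > 1 and Σzᵢ/Kᵢ = 1.2499 > 1, so g(0) = 0.6112 > 0 and g(1) = -0.2499 < 0.
Newton–Raphson from ψ = 0.64:
  ψ = 0.6400: g = -0.07201, g' = -0.5242 → ψ = 0.5026
  ψ = 0.5026: g = 0.00498, g' = -0.6063 → ψ = 0.5108
  ψ = 0.5108: g = 0.00003, g' = -0.5996 → ψ = 0.5109
Converged at ψ = 0.5109.
Compositions from xᵢ = zᵢ/(1+ψ(Kᵢ−1)), yᵢ = Kᵢxᵢ:
  1-butene: x = 0.1185, y = 0.4718
  acetone: x = 0.5224, y = 0.3343
  chloroform: x = 0.3591, y = 0.1939

x_chloroform = 0.3591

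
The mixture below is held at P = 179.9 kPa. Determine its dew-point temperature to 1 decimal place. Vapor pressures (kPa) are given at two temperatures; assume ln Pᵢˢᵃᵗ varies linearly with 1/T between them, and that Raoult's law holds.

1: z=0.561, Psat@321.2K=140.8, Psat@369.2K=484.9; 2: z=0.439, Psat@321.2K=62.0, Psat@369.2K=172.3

T = 349.8 K

Dew-point temperature: Σzᵢ·P/Pᵢˢᵃᵗ(T) = 1. Interpolate ln Pᵢˢᵃᵗ = aᵢ + bᵢ/T.
  T = 321.2 K: ΣzᵢP/Pᵢˢᵃᵗ = 1.9906
  T = 369.2 K: ΣzᵢP/Pᵢˢᵃᵗ = 0.6665
  T = 345.2 K: ΣzᵢP/Pᵢˢᵃᵗ = 1.1074
  T = 357.2 K: ΣzᵢP/Pᵢˢᵃᵗ = 0.8516
  T = 351.2 K: ΣzᵢP/Pᵢˢᵃᵗ = 0.9689
  T = 348.2 K: ΣzᵢP/Pᵢˢᵃᵗ = 1.0352
  T = 349.7 K: ΣzᵢP/Pᵢˢᵃᵗ = 1.0014
Interpolating between 349.7 K and 351.2 K gives T ≈ 349.8 K.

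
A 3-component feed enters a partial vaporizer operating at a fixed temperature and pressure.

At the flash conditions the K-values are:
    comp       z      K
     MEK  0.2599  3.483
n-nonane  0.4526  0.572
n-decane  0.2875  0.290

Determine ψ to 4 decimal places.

Let ψ = V/F and solve Σ zᵢ(Kᵢ−1)/(1+ψ(Kᵢ−1)) = 0.
Feasibility: ΣzᵢKᵢ = 1.2475, Σzᵢ/Kᵢ = 1.8573 — both > 1, two phases present.
Newton iteration, ψ⁰ = 0.5:
  ψ = 0.5000: g = -0.27503, g' = -0.8015 → ψ = 0.1569
  ψ = 0.1569: g = 0.02708, g' = -1.1088 → ψ = 0.1813
  ψ = 0.1813: g = 0.00073, g' = -1.0503 → ψ = 0.1820
Converged at ψ = 0.1820.

ψ = 0.1820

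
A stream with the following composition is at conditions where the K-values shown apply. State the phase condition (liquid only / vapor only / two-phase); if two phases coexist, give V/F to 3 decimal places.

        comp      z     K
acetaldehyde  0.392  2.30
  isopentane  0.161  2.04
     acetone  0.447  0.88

ΣzᵢKᵢ = 1.623; Σzᵢ/Kᵢ = 0.757.
Since Σzᵢ/Kᵢ < 1 the mixture is above its dew point — single vapor phase.

vapor only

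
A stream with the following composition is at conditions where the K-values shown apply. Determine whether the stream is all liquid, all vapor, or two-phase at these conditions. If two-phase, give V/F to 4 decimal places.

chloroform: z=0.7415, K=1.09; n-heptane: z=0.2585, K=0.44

all liquid

ΣzᵢKᵢ = 0.9220; Σzᵢ/Kᵢ = 1.2678.
Since ΣzᵢKᵢ < 1 the mixture is below its bubble point — single liquid phase.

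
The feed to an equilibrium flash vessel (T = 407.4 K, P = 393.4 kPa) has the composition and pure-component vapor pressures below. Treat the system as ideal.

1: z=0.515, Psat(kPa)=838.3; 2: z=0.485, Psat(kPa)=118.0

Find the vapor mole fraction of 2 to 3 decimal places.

Raoult's law: Kᵢ = Pᵢˢᵃᵗ/P = Pᵢˢᵃᵗ/393.4.
  K_1 = 838.3/393.4 = 2.13091, K_2 = 118.0/393.4 = 0.29995
Let ψ = V/F and solve Σ zᵢ(Kᵢ−1)/(1+ψ(Kᵢ−1)) = 0.
Check two-phase: ΣzᵢKᵢ = 1.243 > 1 and Σzᵢ/Kᵢ = 1.859 > 1, so g(0) = 0.243 > 0 and g(1) = -0.859 < 0.
Binary case is linear: z₁(K₁−1)(1+ψ(K₂−1)) + z₂(K₂−1)(1+ψ(K₁−1)) = 0
⇒ ψ = [z₁(K₁−1)+z₂(K₂−1)] / [−(K₁−1)(K₂−1)] = 0.2429/0.7917 = 0.307
Compositions from xᵢ = zᵢ/(1+ψ(Kᵢ−1)), yᵢ = Kᵢxᵢ:
  1: x = 0.382, y = 0.815
  2: x = 0.618, y = 0.185

y_2 = 0.185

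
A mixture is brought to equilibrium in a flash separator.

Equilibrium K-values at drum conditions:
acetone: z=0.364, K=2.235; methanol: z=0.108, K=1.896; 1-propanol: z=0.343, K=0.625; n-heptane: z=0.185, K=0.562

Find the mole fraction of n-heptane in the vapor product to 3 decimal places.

Material balance + equilibrium reduce to Σ zᵢ(Kᵢ−1)/(1+ψ(Kᵢ−1)) = 0.
Feasibility: ΣzᵢKᵢ = 1.337, Σzᵢ/Kᵢ = 1.098 — both > 1, two phases present.
Iterate (Newton) starting at ψ = 0.46:
  ψ = 0.460: g = 0.0983, g' = -0.395 → ψ = 0.709
  ψ = 0.709: g = 0.0063, g' = -0.354 → ψ = 0.726
Converged at ψ = 0.726.
Compositions from xᵢ = zᵢ/(1+ψ(Kᵢ−1)), yᵢ = Kᵢxᵢ:
  acetone: x = 0.192, y = 0.429
  methanol: x = 0.065, y = 0.124
  1-propanol: x = 0.471, y = 0.295
  n-heptane: x = 0.271, y = 0.152

y_n-heptane = 0.152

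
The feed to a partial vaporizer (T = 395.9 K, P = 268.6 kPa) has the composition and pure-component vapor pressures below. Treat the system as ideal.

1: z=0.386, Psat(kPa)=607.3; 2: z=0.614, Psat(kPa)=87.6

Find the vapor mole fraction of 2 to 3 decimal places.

y_2 = 0.213

Raoult's law: Kᵢ = Pᵢˢᵃᵗ/P = Pᵢˢᵃᵗ/268.6.
  K_1 = 607.3/268.6 = 2.26098, K_2 = 87.6/268.6 = 0.32614
Let ψ = V/F and solve Σ zᵢ(Kᵢ−1)/(1+ψ(Kᵢ−1)) = 0.
g(0) = ΣzᵢKᵢ − 1 = 0.073 and g(1) = 1 − Σzᵢ/Kᵢ = -1.053, so a root lies in (0, 1).
Binary case is linear: z₁(K₁−1)(1+ψ(K₂−1)) + z₂(K₂−1)(1+ψ(K₁−1)) = 0
⇒ ψ = [z₁(K₁−1)+z₂(K₂−1)] / [−(K₁−1)(K₂−1)] = 0.0730/0.8497 = 0.086
Compositions from xᵢ = zᵢ/(1+ψ(Kᵢ−1)), yᵢ = Kᵢxᵢ:
  1: x = 0.348, y = 0.787
  2: x = 0.652, y = 0.213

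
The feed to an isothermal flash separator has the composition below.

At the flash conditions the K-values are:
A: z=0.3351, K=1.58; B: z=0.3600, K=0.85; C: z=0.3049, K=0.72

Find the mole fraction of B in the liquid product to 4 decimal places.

Rachford–Rice: g(ψ) = Σ zᵢ(Kᵢ−1)/(1+ψ(Kᵢ−1)) = 0.
g(0) = ΣzᵢKᵢ − 1 = 0.0550 and g(1) = 1 − Σzᵢ/Kᵢ = -0.0591, so a root lies in (0, 1).
Newton–Raphson from ψ = 0.5:
  ψ = 0.5000: g = -0.00698, g' = -0.1095 → ψ = 0.4362
  ψ = 0.4362: g = 0.00008, g' = -0.1121 → ψ = 0.4370
Converged at ψ = 0.4370.
Compositions from xᵢ = zᵢ/(1+ψ(Kᵢ−1)), yᵢ = Kᵢxᵢ:
  A: x = 0.2673, y = 0.4224
  B: x = 0.3853, y = 0.3275
  C: x = 0.3474, y = 0.2501

x_B = 0.3853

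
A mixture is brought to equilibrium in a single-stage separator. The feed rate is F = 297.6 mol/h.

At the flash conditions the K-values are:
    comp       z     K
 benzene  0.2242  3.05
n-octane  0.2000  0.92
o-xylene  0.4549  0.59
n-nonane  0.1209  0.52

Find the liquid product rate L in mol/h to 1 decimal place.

L = 215.5 mol/h

Iterate (Newton) starting at β = 0.5:
  β = 0.5000: g = -0.10066, g' = -0.4004 → β = 0.2486
  β = 0.2486: g = 0.01456, g' = -0.5455 → β = 0.2753
  β = 0.2753: g = 0.00034, g' = -0.5205 → β = 0.2759
Converged at β = 0.2759.
Then V = β·F = 0.2759·297.6 = 82.1 mol/h and L = F − V = 215.5 mol/h.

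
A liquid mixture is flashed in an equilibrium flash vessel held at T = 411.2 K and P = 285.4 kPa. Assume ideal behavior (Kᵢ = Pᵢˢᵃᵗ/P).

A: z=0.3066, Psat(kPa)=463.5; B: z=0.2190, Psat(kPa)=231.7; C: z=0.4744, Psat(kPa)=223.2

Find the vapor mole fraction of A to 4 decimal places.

Raoult's law: Kᵢ = Pᵢˢᵃᵗ/P = Pᵢˢᵃᵗ/285.4.
  K_A = 463.5/285.4 = 1.624036, K_B = 231.7/285.4 = 0.811843, K_C = 223.2/285.4 = 0.782060
Material balance + equilibrium reduce to Σ zᵢ(Kᵢ−1)/(1+ψ(Kᵢ−1)) = 0.
g(0) = ΣzᵢKᵢ − 1 = 0.0467 and g(1) = 1 − Σzᵢ/Kᵢ = -0.0651, so a root lies in (0, 1).
Iterate (Newton) starting at ψ = 0.39:
  ψ = 0.3900: g = -0.00359, g' = -0.1132 → ψ = 0.3583
  ψ = 0.3583: g = 0.00003, g' = -0.1152 → ψ = 0.3586
Converged at ψ = 0.3586.
Compositions from xᵢ = zᵢ/(1+ψ(Kᵢ−1)), yᵢ = Kᵢxᵢ:
  A: x = 0.2505, y = 0.4069
  B: x = 0.2348, y = 0.1907
  C: x = 0.5146, y = 0.4025

y_A = 0.4069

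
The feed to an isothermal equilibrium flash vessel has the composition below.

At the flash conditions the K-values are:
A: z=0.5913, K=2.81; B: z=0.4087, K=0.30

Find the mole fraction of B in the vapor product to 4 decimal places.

Material balance + equilibrium reduce to Σ zᵢ(Kᵢ−1)/(1+ψ(Kᵢ−1)) = 0.
Feasibility: ΣzᵢKᵢ = 1.7842, Σzᵢ/Kᵢ = 1.5728 — both > 1, two phases present.
Newton iteration, ψ⁰ = 0.5:
  ψ = 0.5000: g = 0.12167, g' = -1.0078 → ψ = 0.6207
  ψ = 0.6207: g = -0.00192, g' = -1.0558 → ψ = 0.6189
Converged at ψ = 0.6189.
Compositions from xᵢ = zᵢ/(1+ψ(Kᵢ−1)), yᵢ = Kᵢxᵢ:
  A: x = 0.2789, y = 0.7837
  B: x = 0.7211, y = 0.2163

y_B = 0.2163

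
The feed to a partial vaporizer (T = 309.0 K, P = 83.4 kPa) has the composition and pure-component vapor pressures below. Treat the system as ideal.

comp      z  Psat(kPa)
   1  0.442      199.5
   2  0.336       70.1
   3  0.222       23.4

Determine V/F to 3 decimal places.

V/F = 0.592

Raoult's law: Kᵢ = Pᵢˢᵃᵗ/P = Pᵢˢᵃᵗ/83.4.
  K_1 = 199.5/83.4 = 2.39209, K_2 = 70.1/83.4 = 0.84053, K_3 = 23.4/83.4 = 0.28058
Newton iteration, V/F⁰ = 0.5:
  V/F = 0.500: g = 0.0551, g' = -0.588 → V/F = 0.594
  V/F = 0.594: g = -0.0011, g' = -0.617 → V/F = 0.592
Converged at V/F = 0.592.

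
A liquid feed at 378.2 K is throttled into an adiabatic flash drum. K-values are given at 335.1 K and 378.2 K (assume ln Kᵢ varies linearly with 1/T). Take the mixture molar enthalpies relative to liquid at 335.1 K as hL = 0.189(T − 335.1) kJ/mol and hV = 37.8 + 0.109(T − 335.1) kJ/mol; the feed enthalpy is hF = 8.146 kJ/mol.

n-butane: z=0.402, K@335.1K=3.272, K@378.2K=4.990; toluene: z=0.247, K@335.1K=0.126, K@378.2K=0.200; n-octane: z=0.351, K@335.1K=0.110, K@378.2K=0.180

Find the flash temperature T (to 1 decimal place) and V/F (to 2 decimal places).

Adiabatic flash: solve Rachford–Rice at each trial T, then check hF = ψ·hV(T) + (1−ψ)·hL(T).
  T = 335.1 K: K = (3.272, 0.126, 0.110), RR gives ψ = 0.192, H_out = 7.252 kJ/mol
  T = 378.2 K: K = (4.990, 0.200, 0.180), RR gives ψ = 0.345, H_out = 20.009 kJ/mol
  T = 356.6 K: K = (4.091, 0.161, 0.143), RR gives ψ = 0.280, H_out = 14.150 kJ/mol
  T = 345.9 K: K = (3.673, 0.143, 0.126), RR gives ψ = 0.240, H_out = 10.903 kJ/mol
  T = 340.5 K: K = (3.470, 0.134, 0.118), RR gives ψ = 0.217, H_out = 9.134 kJ/mol
  T = 337.8 K: K = (3.370, 0.130, 0.114), RR gives ψ = 0.205, H_out = 8.209 kJ/mol
  T = 336.5 K: K = (3.323, 0.128, 0.112), RR gives ψ = 0.199, H_out = 7.752 kJ/mol
Linear interpolation between T = 336.5 (H_out = 7.752) and T = 337.8 (H_out = 8.209) on hF = 8.146 gives T ≈ 337.6 K, at which ψ = 0.20.

T = 337.6 K, V/F = 0.20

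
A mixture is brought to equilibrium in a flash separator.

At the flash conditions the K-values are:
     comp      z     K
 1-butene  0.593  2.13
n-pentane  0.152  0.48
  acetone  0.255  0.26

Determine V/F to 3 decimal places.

Rachford–Rice: g(V/F) = Σ zᵢ(Kᵢ−1)/(1+V/F(Kᵢ−1)) = 0.
g(0) = ΣzᵢKᵢ − 1 = 0.402 and g(1) = 1 − Σzᵢ/Kᵢ = -0.576, so a root lies in (0, 1).
Newton iteration, V/F⁰ = 0.5:
  V/F = 0.500: g = 0.0218, g' = -0.736 → V/F = 0.530
  V/F = 0.530: g = -0.0002, g' = -0.752 → V/F = 0.529
Converged at V/F = 0.529.

V/F = 0.529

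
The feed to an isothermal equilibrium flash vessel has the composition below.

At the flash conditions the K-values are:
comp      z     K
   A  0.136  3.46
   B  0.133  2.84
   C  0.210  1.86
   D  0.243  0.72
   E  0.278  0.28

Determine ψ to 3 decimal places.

ψ = 0.516

Newton iteration, ψ⁰ = 0.5:
  ψ = 0.500: g = 0.0119, g' = -0.741 → ψ = 0.516
Converged at ψ = 0.516.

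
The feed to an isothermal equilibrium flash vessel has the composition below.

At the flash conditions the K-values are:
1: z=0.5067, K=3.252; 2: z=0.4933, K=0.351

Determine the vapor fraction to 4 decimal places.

Material balance + equilibrium reduce to Σ zᵢ(Kᵢ−1)/(1+ψ(Kᵢ−1)) = 0.
Feasibility: ΣzᵢKᵢ = 1.8209, Σzᵢ/Kᵢ = 1.5612 — both > 1, two phases present.
Binary case is linear: z₁(K₁−1)(1+ψ(K₂−1)) + z₂(K₂−1)(1+ψ(K₁−1)) = 0
⇒ ψ = [z₁(K₁−1)+z₂(K₂−1)] / [−(K₁−1)(K₂−1)] = 0.82094/1.46155 = 0.5617

ψ = 0.5617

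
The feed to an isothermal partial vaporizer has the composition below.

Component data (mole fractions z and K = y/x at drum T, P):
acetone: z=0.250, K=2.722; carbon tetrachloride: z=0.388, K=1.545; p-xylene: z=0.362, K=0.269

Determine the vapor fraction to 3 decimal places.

Let ψ = V/F and solve Σ zᵢ(Kᵢ−1)/(1+ψ(Kᵢ−1)) = 0.
Check two-phase: ΣzᵢKᵢ = 1.377 > 1 and Σzᵢ/Kᵢ = 1.689 > 1, so g(0) = 0.377 > 0 and g(1) = -0.689 < 0.
Iterate (Newton) starting at ψ = 0.5:
  ψ = 0.500: g = -0.0196, g' = -0.766 → ψ = 0.474
Converged at ψ = 0.474.

ψ = 0.474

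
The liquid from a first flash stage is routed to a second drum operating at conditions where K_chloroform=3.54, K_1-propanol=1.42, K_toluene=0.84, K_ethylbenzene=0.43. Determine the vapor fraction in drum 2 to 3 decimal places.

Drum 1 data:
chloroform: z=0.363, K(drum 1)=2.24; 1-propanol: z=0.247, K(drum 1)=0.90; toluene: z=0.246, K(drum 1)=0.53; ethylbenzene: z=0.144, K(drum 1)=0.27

V/F (drum 2) = 0.866

Drum 1:
Material balance + equilibrium reduce to Σ zᵢ(Kᵢ−1)/(1+ψ₁(Kᵢ−1)) = 0.
g(0) = ΣzᵢKᵢ − 1 = 0.205 and g(1) = 1 − Σzᵢ/Kᵢ = -0.434, so a root lies in (0, 1).
Iterate (Newton) starting at ψ₁ = 0.62:
  ψ₁ = 0.620: g = -0.1271, g' = -0.546 → ψ₁ = 0.387
  ψ₁ = 0.387: g = -0.0094, g' = -0.488 → ψ₁ = 0.368
Converged at ψ₁ = 0.368.
Drum-1 compositions:
  chloroform: x = 0.249, y = 0.558
  1-propanol: x = 0.256, y = 0.231
  toluene: x = 0.297, y = 0.158
  ethylbenzene: x = 0.197, y = 0.053
Drum-2 feed = drum-1 liquid: z₂ = (0.2493, 0.2564, 0.2974, 0.1969).
Drum 2:
Let ψ₂ = V/F and solve Σ zᵢ(Kᵢ−1)/(1+ψ₂(Kᵢ−1)) = 0.
Check two-phase: ΣzᵢKᵢ = 1.581 > 1 and Σzᵢ/Kᵢ = 1.063 > 1, so g(0) = 0.581 > 0 and g(1) = -0.063 < 0.
Newton–Raphson from ψ₂ = 0.64:
  ψ₂ = 0.640: g = 0.0964, g' = -0.429 → ψ₂ = 0.864
  ψ₂ = 0.864: g = 0.0007, g' = -0.441 → ψ₂ = 0.866
Converged at ψ₂ = 0.866.
  chloroform: x = 0.078, y = 0.276
  1-propanol: x = 0.188, y = 0.267
  toluene: x = 0.345, y = 0.290
  ethylbenzene: x = 0.389, y = 0.167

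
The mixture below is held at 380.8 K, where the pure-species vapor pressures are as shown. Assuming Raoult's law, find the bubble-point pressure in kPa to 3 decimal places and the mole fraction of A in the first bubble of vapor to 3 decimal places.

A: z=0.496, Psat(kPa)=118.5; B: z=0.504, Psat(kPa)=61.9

At the bubble point ψ → 0, so ΣzᵢKᵢ = 1 with Kᵢ = Pᵢˢᵃᵗ/P ⇒ P = ΣzᵢPᵢˢᵃᵗ.
P = 0.496·118.5 + 0.504·61.9 = 89.974 kPa
yᵢ = zᵢPᵢˢᵃᵗ/P ⇒ y_A = 0.496·118.5/89.974 = 0.653

Pbub = 89.974 kPa, y_A = 0.653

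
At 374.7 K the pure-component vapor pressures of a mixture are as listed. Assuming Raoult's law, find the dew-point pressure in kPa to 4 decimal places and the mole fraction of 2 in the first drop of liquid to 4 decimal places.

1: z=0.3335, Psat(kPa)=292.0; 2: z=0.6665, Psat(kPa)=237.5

Pdew = 253.2646 kPa, x_2 = 0.7107

At the dew point ψ → 1, so Σzᵢ/Kᵢ = 1 with Kᵢ = Pᵢˢᵃᵗ/P ⇒ 1/P = Σzᵢ/Pᵢˢᵃᵗ.
1/P = 0.3335/292.0 + 0.6665/237.5 = 0.0039484 ⇒ P = 253.2646 kPa
xᵢ = zᵢP/Pᵢˢᵃᵗ ⇒ x_2 = 0.6665·253.2646/237.5 = 0.7107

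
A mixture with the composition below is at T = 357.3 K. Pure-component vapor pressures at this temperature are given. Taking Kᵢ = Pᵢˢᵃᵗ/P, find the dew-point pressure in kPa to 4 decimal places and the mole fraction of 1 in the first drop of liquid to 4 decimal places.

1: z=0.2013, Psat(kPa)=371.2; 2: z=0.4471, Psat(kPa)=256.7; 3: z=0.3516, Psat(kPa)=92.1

At the dew point ψ → 1, so Σzᵢ/Kᵢ = 1 with Kᵢ = Pᵢˢᵃᵗ/P ⇒ 1/P = Σzᵢ/Pᵢˢᵃᵗ.
1/P = 0.2013/371.2 + 0.4471/256.7 + 0.3516/92.1 = 0.0061016 ⇒ P = 163.8913 kPa
xᵢ = zᵢP/Pᵢˢᵃᵗ ⇒ x_1 = 0.2013·163.8913/371.2 = 0.0889

Pdew = 163.8913 kPa, x_1 = 0.0889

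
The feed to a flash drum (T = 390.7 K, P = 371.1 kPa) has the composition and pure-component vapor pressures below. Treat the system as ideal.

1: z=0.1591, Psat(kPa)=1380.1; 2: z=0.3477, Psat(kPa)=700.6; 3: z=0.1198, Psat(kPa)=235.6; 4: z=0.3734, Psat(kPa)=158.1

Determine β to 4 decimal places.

β = 0.5714

Raoult's law: Kᵢ = Pᵢˢᵃᵗ/P = Pᵢˢᵃᵗ/371.1.
  K_1 = 1380.1/371.1 = 3.718944, K_2 = 700.6/371.1 = 1.887901, K_3 = 235.6/371.1 = 0.634869, K_4 = 158.1/371.1 = 0.426031
Material balance + equilibrium reduce to Σ zᵢ(Kᵢ−1)/(1+β(Kᵢ−1)) = 0.
Check two-phase: ΣzᵢKᵢ = 1.4832 > 1 and Σzᵢ/Kᵢ = 1.2921 > 1, so g(0) = 0.4832 > 0 and g(1) = -0.2921 < 0.
Newton–Raphson from β = 0.69:
  β = 0.6900: g = -0.07149, g' = -0.6134 → β = 0.5735
  β = 0.5735: g = -0.00120, g' = -0.5988 → β = 0.5714
Converged at β = 0.5714.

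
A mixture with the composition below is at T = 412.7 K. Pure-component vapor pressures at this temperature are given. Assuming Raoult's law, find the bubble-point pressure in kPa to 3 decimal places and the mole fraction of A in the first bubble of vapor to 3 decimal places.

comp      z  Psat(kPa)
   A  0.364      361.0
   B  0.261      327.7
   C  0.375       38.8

Pbub = 231.484 kPa, y_A = 0.568

At the bubble point ψ → 0, so ΣzᵢKᵢ = 1 with Kᵢ = Pᵢˢᵃᵗ/P ⇒ P = ΣzᵢPᵢˢᵃᵗ.
P = 0.364·361.0 + 0.261·327.7 + 0.375·38.8 = 231.484 kPa
yᵢ = zᵢPᵢˢᵃᵗ/P ⇒ y_A = 0.364·361.0/231.484 = 0.568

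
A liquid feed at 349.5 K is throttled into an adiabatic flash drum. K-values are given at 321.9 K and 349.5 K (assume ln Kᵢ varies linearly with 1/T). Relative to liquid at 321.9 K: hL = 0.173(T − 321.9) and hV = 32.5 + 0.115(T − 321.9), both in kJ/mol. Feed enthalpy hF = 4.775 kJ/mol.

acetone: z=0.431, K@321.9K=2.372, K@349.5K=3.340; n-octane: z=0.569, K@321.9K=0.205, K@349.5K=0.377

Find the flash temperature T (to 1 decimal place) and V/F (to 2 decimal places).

Adiabatic flash: solve Rachford–Rice at each trial T, then check hF = ψ·hV(T) + (1−ψ)·hL(T).
  T = 321.9 K: K = (2.372, 0.205), RR gives ψ = 0.127, H_out = 4.141 kJ/mol
  T = 349.5 K: K = (3.340, 0.377), RR gives ψ = 0.449, H_out = 18.638 kJ/mol
  T = 335.7 K: K = (2.835, 0.282), RR gives ψ = 0.290, H_out = 11.571 kJ/mol
  T = 328.8 K: K = (2.598, 0.241), RR gives ψ = 0.212, H_out = 7.991 kJ/mol
  T = 325.4 K: K = (2.485, 0.223), RR gives ψ = 0.171, H_out = 6.141 kJ/mol
  T = 323.6 K: K = (2.427, 0.213), RR gives ψ = 0.149, H_out = 5.126 kJ/mol
Linear interpolation between T = 321.9 (H_out = 4.141) and T = 323.6 (H_out = 5.126) on hF = 4.775 gives T ≈ 323.0 K, at which ψ = 0.14.

T = 323.0 K, V/F = 0.14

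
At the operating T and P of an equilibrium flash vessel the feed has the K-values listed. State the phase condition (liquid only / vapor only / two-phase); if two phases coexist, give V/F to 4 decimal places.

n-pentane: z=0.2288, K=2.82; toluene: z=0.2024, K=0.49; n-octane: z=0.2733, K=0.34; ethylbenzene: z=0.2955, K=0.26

liquid only

ΣzᵢKᵢ = 0.9141; Σzᵢ/Kᵢ = 2.4346.
Since ΣzᵢKᵢ < 1 the mixture is below its bubble point — single liquid phase.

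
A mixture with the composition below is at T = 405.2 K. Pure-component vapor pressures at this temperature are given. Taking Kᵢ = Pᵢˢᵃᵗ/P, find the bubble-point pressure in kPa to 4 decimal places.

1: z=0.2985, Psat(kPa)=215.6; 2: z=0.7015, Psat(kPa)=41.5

Pbub = 93.4689 kPa

At the bubble point ψ → 0, so ΣzᵢKᵢ = 1 with Kᵢ = Pᵢˢᵃᵗ/P ⇒ P = ΣzᵢPᵢˢᵃᵗ.
P = 0.2985·215.6 + 0.7015·41.5 = 93.4689 kPa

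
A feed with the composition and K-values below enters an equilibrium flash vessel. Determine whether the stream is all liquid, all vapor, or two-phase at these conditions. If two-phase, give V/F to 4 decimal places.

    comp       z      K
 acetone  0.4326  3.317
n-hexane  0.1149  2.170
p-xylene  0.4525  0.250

ΣzᵢKᵢ = 1.7974; Σzᵢ/Kᵢ = 1.9934.
Both exceed 1, so a two-phase solution exists.
Let ψ = V/F and solve Σ zᵢ(Kᵢ−1)/(1+ψ(Kᵢ−1)) = 0.
Newton–Raphson from ψ = 0.58:
  ψ = 0.5800: g = -0.09293, g' = -1.2759 → ψ = 0.5072
  ψ = 0.5072: g = -0.00251, g' = -1.2158 → ψ = 0.5051
Converged at ψ = 0.5051.

two-phase, V/F = 0.5051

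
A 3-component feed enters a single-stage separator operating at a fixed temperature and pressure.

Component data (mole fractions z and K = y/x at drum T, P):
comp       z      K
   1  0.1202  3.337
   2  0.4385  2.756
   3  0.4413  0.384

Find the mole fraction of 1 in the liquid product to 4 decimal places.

x_1 = 0.0468

Let ψ = V/F and solve Σ zᵢ(Kᵢ−1)/(1+ψ(Kᵢ−1)) = 0.
Feasibility: ΣzᵢKᵢ = 1.7791, Σzᵢ/Kᵢ = 1.3443 — both > 1, two phases present.
Iterate (Newton) starting at ψ = 0.54:
  ψ = 0.5400: g = 0.11208, g' = -0.8605 → ψ = 0.6702
  ψ = 0.6702: g = 0.00016, g' = -0.8708 → ψ = 0.6704
Converged at ψ = 0.6704.
Compositions from xᵢ = zᵢ/(1+ψ(Kᵢ−1)), yᵢ = Kᵢxᵢ:
  1: x = 0.0468, y = 0.1563
  2: x = 0.2014, y = 0.5551
  3: x = 0.7518, y = 0.2887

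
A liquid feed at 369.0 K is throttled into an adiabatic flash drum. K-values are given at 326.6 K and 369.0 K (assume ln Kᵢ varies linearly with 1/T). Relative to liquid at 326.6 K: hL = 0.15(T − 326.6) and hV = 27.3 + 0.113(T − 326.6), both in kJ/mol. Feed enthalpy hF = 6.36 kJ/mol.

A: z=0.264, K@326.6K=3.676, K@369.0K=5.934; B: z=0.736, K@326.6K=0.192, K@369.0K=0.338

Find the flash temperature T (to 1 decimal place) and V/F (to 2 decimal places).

T = 343.8 K, V/F = 0.14

Adiabatic flash: solve Rachford–Rice at each trial T, then check hF = ψ·hV(T) + (1−ψ)·hL(T).
  T = 326.6 K: K = (3.676, 0.192), RR gives ψ = 0.052, H_out = 1.411 kJ/mol
  T = 369.0 K: K = (5.934, 0.338), RR gives ψ = 0.250, H_out = 12.783 kJ/mol
  T = 347.8 K: K = (4.739, 0.259), RR gives ψ = 0.160, H_out = 7.410 kJ/mol
  T = 337.2 K: K = (4.191, 0.224), RR gives ψ = 0.110, H_out = 4.539 kJ/mol
  T = 342.5 K: K = (4.461, 0.241), RR gives ψ = 0.135, H_out = 5.999 kJ/mol
  T = 345.1 K: K = (4.596, 0.250), RR gives ψ = 0.147, H_out = 6.696 kJ/mol
  T = 343.8 K: K = (4.528, 0.246), RR gives ψ = 0.141, H_out = 6.349 kJ/mol
Linear interpolation between T = 343.8 (H_out = 6.349) and T = 345.1 (H_out = 6.696) on hF = 6.36 gives T ≈ 343.8 K, at which ψ = 0.14.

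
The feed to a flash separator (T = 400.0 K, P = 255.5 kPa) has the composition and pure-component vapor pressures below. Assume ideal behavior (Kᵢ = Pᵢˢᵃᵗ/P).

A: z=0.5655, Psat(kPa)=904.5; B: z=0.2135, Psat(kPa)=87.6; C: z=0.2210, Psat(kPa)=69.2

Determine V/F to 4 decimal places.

V/F = 0.6423

Raoult's law: Kᵢ = Pᵢˢᵃᵗ/P = Pᵢˢᵃᵗ/255.5.
  K_A = 904.5/255.5 = 3.540117, K_B = 87.6/255.5 = 0.342857, K_C = 69.2/255.5 = 0.270841
Iterate (Newton) starting at V/F = 0.5:
  V/F = 0.5000: g = 0.17022, g' = -1.2036 → V/F = 0.6414
  V/F = 0.6414: g = 0.00106, g' = -1.2180 → V/F = 0.6423
Converged at V/F = 0.6423.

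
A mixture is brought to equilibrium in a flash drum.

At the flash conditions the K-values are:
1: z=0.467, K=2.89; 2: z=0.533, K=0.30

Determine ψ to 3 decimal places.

Material balance + equilibrium reduce to Σ zᵢ(Kᵢ−1)/(1+ψ(Kᵢ−1)) = 0.
Feasibility: ΣzᵢKᵢ = 1.510, Σzᵢ/Kᵢ = 1.938 — both > 1, two phases present.
Binary case is linear: z₁(K₁−1)(1+ψ(K₂−1)) + z₂(K₂−1)(1+ψ(K₁−1)) = 0
⇒ ψ = [z₁(K₁−1)+z₂(K₂−1)] / [−(K₁−1)(K₂−1)] = 0.5095/1.3230 = 0.385

ψ = 0.385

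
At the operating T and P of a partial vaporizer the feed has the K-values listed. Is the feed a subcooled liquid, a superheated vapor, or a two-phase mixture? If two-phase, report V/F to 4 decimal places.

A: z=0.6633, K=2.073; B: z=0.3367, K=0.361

two-phase, V/F = 0.7242

ΣzᵢKᵢ = 1.4966; Σzᵢ/Kᵢ = 1.2527.
Both exceed 1, so a two-phase solution exists.
Binary case is linear: z₁(K₁−1)(1+ψ(K₂−1)) + z₂(K₂−1)(1+ψ(K₁−1)) = 0
⇒ ψ = [z₁(K₁−1)+z₂(K₂−1)] / [−(K₁−1)(K₂−1)] = 0.49657/0.68565 = 0.7242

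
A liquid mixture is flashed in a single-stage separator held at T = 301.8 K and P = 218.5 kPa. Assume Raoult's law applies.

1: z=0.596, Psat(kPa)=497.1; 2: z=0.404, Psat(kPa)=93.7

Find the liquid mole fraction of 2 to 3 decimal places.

Raoult's law: Kᵢ = Pᵢˢᵃᵗ/P = Pᵢˢᵃᵗ/218.5.
  K_1 = 497.1/218.5 = 2.27506, K_2 = 93.7/218.5 = 0.42883
Material balance + equilibrium reduce to Σ zᵢ(Kᵢ−1)/(1+β(Kᵢ−1)) = 0.
g(0) = ΣzᵢKᵢ − 1 = 0.529 and g(1) = 1 − Σzᵢ/Kᵢ = -0.204, so a root lies in (0, 1).
Binary case is linear: z₁(K₁−1)(1+β(K₂−1)) + z₂(K₂−1)(1+β(K₁−1)) = 0
⇒ β = [z₁(K₁−1)+z₂(K₂−1)] / [−(K₁−1)(K₂−1)] = 0.5292/0.7283 = 0.727
Compositions from xᵢ = zᵢ/(1+β(Kᵢ−1)), yᵢ = Kᵢxᵢ:
  1: x = 0.309, y = 0.704
  2: x = 0.691, y = 0.296

x_2 = 0.691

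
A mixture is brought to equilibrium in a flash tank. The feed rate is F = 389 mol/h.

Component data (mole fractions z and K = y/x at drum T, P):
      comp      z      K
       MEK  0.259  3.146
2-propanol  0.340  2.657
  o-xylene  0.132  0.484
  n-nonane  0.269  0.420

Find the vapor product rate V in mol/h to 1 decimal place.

Iterate (Newton) starting at β = 0.68:
  β = 0.680: g = 0.1283, g' = -0.734 → β = 0.855
  β = 0.855: g = -0.0021, g' = -0.777 → β = 0.852
Converged at β = 0.852.
Then V = β·F = 0.8522·389 = 331.5 mol/h and L = F − V = 57.5 mol/h.

V = 331.5 mol/h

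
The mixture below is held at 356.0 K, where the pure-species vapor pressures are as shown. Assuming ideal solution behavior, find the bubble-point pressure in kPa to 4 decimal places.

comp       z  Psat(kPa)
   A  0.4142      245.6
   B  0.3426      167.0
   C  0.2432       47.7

At the bubble point ψ → 0, so ΣzᵢKᵢ = 1 with Kᵢ = Pᵢˢᵃᵗ/P ⇒ P = ΣzᵢPᵢˢᵃᵗ.
P = 0.4142·245.6 + 0.3426·167.0 + 0.2432·47.7 = 170.5424 kPa

Pbub = 170.5424 kPa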